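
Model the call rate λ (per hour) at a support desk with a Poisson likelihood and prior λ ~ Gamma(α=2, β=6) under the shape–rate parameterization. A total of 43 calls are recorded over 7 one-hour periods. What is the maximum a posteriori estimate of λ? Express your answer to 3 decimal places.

Σxᵢ = 43, n = 7.
Posterior ∝ λe^(−6λ) · λ^43e^(−7λ) = λ^44e^(−13λ), i.e. Gamma(shape=45, rate=13).
The mode of a Gamma(a, b) with a ≥ 1 (shape–rate) is (a−1)/b = 44/13 ≈ 3.385.

λ̂_MAP = 3.385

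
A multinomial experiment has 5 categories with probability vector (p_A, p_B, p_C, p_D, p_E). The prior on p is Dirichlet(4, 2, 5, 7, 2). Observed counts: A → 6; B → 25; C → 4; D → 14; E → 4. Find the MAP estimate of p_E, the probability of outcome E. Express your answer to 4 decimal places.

MAP estimate of p_E = 0.0735

The posterior is Dirichlet(αᵢ + nᵢ) = Dirichlet(10, 27, 9, 21, 6).
For a Dirichlet(a₁,…,a_K) with all aᵢ > 1, the mode has j-th component (aⱼ − 1)/(Σaᵢ − K).
Here Σaᵢ = 73 and K = 5, so p_E = (6 − 1)/(73 − 5) = 5/68 ≈ 0.0735.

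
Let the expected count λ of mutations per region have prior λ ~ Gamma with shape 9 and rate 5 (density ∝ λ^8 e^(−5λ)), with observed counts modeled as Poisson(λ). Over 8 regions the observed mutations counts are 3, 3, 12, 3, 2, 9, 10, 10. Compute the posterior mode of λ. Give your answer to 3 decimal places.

λ̂_MAP = 4.615

Σxᵢ = 3+3+12+3+2+9+10+10 = 52, with n = 8.
Posterior ∝ λ^8e^(−5λ) · λ^52e^(−8λ) = λ^60e^(−13λ), i.e. Gamma(shape=61, rate=13).
The mode of a Gamma(a, b) with a ≥ 1 (shape–rate) is (a−1)/b = 60/13 ≈ 4.615.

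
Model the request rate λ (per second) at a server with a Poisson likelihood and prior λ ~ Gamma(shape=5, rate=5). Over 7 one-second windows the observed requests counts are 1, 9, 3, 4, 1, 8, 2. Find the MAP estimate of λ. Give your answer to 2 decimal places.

Σxᵢ = 1+9+3+4+1+8+2 = 28, with n = 7.
Posterior ∝ λ^4e^(−5λ) · λ^28e^(−7λ) = λ^32e^(−12λ), i.e. Gamma(shape=33, rate=12).
The mode of a Gamma(a, b) with a ≥ 1 (shape–rate) is (a−1)/b = 32/12 ≈ 2.67.

λ̂_MAP = 2.67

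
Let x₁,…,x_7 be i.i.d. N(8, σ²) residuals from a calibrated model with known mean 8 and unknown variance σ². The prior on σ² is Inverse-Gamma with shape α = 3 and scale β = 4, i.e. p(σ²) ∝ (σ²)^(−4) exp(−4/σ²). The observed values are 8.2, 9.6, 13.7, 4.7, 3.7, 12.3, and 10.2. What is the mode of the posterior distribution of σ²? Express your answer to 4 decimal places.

Sum of squared deviations about the known mean: SS = (8.2−8)² + (9.6−8)² + (13.7−8)² + (4.7−8)² + (3.7−8)² + (12.3−8)² + (10.2−8)² = 87.8.
The Normal likelihood contributes (σ²)^(−n/2) exp(−SS/(2σ²)), so the posterior is Inverse-Gamma(α + n/2, β + SS/2) = Inverse-Gamma(6.5, 47.9).
The mode of Inverse-Gamma(a, b) is b/(a+1) = 47.9/7.5 ≈ 6.3867.

σ̂²_MAP = 6.3867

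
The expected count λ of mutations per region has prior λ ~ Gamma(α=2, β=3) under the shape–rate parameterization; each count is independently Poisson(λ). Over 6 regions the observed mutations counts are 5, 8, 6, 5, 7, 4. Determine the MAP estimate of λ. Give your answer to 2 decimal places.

Σxᵢ = 5+8+6+5+7+4 = 35, with n = 6.
Posterior ∝ λe^(−3λ) · λ^35e^(−6λ) = λ^36e^(−9λ), i.e. Gamma(shape=37, rate=9).
The mode of a Gamma(a, b) with a ≥ 1 (shape–rate) is (a−1)/b = 36/9 ≈ 4.00.

λ̂_MAP = 4.00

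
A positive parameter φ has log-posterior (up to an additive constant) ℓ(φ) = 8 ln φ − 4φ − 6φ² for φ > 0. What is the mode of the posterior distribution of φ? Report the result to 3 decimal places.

ℓ'(φ) = 8/φ − 4 − 12φ. Setting this to zero and multiplying by φ: 12φ² + 4φ − 8 = 0.
φ = (−4 + √(4² + 4·12·8)) / (2·12) = (−4 + √400) / 24 = (−4 + 20)/24 = 2/3.
ℓ''(φ) = −8/φ² − 12 < 0, confirming a maximum.

φ̂_MAP = 0.667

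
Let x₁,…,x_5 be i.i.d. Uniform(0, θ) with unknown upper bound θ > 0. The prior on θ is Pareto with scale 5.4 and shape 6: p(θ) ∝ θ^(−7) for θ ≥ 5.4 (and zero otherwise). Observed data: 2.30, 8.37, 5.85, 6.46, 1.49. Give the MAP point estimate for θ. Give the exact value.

θ̂_MAP = 8.37

The Uniform(0, θ) likelihood is θ^(−n) for θ ≥ max(xᵢ), zero otherwise. Here max(xᵢ) = 8.37.
Posterior ∝ θ^(−7) · θ^(−5) = θ^(−12) on θ ≥ max(5.4, 8.37) = 8.37.
This density is strictly decreasing in θ, so the posterior mode lies at the lower boundary of the support.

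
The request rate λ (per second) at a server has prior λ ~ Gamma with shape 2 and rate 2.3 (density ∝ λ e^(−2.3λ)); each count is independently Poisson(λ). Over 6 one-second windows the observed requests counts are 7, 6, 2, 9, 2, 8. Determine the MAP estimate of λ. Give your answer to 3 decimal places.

Σxᵢ = 7+6+2+9+2+8 = 34, with n = 6.
Posterior ∝ λe^(−2.3λ) · λ^34e^(−6λ) = λ^35e^(−8.3λ), i.e. Gamma(shape=36, rate=8.3).
The mode of a Gamma(a, b) with a ≥ 1 (shape–rate) is (a−1)/b = 35/8.3 ≈ 4.217.

λ̂_MAP = 4.217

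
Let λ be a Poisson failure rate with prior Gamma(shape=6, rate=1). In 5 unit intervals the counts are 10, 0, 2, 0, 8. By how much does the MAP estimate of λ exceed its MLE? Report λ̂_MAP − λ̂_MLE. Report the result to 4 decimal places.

Σxᵢ = 20. Posterior is Gamma(26, 6); MAP = (26−1)/6 = 25/6 ≈ 4.16667.
MLE = x̄ = 20/5 ≈ 4.00000.
Difference = 25/6 − 20/5 = 1/6 ≈ 0.1667.

MAP − MLE = 0.1667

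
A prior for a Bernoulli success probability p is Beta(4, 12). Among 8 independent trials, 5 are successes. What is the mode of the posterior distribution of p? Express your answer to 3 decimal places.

p̂_MAP = 0.364

Prior: Beta(4, 12).
Data: 5 successes in 8 trials. The binomial likelihood contributes p^5(1−p)^3, so the posterior is Beta(4+5, 12+3) = Beta(9, 15).
For Beta(a, b) with a, b > 1 the mode is (a−1)/(a+b−2) = 8/22 ≈ 0.364.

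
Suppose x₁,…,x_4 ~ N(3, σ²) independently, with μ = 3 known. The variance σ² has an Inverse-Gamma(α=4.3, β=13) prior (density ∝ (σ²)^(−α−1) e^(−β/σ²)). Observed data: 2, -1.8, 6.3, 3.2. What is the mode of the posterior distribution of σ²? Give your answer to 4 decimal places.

Sum of squared deviations about the known mean: SS = (2−3)² + (-1.8−3)² + (6.3−3)² + (3.2−3)² = 34.97.
The Normal likelihood contributes (σ²)^(−n/2) exp(−SS/(2σ²)), so the posterior is Inverse-Gamma(α + n/2, β + SS/2) = Inverse-Gamma(6.3, 30.485).
The mode of Inverse-Gamma(a, b) is b/(a+1) = 30.485/7.3 ≈ 4.1760.

σ̂²_MAP = 4.1760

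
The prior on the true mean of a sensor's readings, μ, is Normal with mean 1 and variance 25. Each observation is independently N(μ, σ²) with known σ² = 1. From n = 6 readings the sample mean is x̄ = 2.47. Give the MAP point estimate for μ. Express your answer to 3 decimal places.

n = 6, x̄ = 2.47.
For a Normal prior and Normal likelihood with known variance, the posterior is Normal; its mode equals its mean, the precision-weighted average.
Prior precision 1/σ₀² = 1/25 = 0.04; data precision n/σ² = 6/1 = 6.
μ̂ = (0.04·1 + 6·2.47) / (0.04 + 6) = 14.86/6.04 = 743/302 ≈ 2.460.

μ̂_MAP = 2.460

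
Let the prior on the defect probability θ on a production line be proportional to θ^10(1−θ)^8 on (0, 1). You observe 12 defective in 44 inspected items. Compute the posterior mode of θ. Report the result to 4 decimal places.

θ̂_MAP = 0.3548

The prior density ∝ θ^10(1−θ)^8 is the kernel of Beta(11, 9).
Data: 12 successes in 44 trials. The binomial likelihood contributes θ^12(1−θ)^32, so the posterior is Beta(11+12, 9+32) = Beta(23, 41).
For Beta(a, b) with a, b > 1 the mode is (a−1)/(a+b−2) = 22/62 ≈ 0.3548.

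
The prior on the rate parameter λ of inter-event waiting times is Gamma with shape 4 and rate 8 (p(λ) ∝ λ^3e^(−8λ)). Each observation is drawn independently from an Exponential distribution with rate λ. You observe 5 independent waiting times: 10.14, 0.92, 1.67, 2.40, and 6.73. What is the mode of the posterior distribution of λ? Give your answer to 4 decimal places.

The Exponential(rate=λ) likelihood is ∝ λ^n e^(−λΣtᵢ). Here n = 5 and Σtᵢ = 10.14 + 0.92 + 1.67 + 2.40 + 6.73 = 21.86.
Posterior ∝ λ^3e^(−8λ) · λ^5e^(−21.86λ) = λ^8e^(−29.86λ), i.e. Gamma(9, 29.86).
Mode = (a−1)/b = 8/29.86 ≈ 0.2679.

λ̂_MAP = 0.2679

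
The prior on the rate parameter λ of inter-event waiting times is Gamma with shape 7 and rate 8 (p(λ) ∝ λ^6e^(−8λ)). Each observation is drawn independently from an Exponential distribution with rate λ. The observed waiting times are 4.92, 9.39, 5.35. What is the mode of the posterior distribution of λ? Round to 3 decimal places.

The Exponential(rate=λ) likelihood is ∝ λ^n e^(−λΣtᵢ). Here n = 3 and Σtᵢ = 4.92 + 9.39 + 5.35 = 19.66.
Posterior ∝ λ^6e^(−8λ) · λ^3e^(−19.66λ) = λ^9e^(−27.66λ), i.e. Gamma(10, 27.66).
Mode = (a−1)/b = 9/27.66 ≈ 0.325.

λ̂_MAP = 0.325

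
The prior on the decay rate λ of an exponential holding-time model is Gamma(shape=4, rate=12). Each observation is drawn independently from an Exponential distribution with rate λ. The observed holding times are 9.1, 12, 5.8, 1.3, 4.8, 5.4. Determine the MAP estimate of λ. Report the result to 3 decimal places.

The Exponential(rate=λ) likelihood is ∝ λ^n e^(−λΣtᵢ). Here n = 6 and Σtᵢ = 9.1 + 12 + 5.8 + 1.3 + 4.8 + 5.4 = 38.4.
Posterior ∝ λ^3e^(−12λ) · λ^6e^(−38.4λ) = λ^9e^(−50.4λ), i.e. Gamma(10, 50.4).
Mode = (a−1)/b = 9/50.4 ≈ 0.179.

λ̂_MAP = 0.179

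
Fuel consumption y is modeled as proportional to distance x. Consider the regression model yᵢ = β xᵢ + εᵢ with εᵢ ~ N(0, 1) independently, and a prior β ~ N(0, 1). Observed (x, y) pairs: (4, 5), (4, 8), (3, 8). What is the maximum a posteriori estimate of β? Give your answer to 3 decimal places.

log p(β | y) = −Σ(yᵢ − βxᵢ)²/(2·1) − β²/(2·1) + const.
Setting the derivative to zero: Σxᵢ(yᵢ − βxᵢ)/1 − β/1 = 0, so β = Σxᵢyᵢ / (Σxᵢ² + σ²/τ²).
Σxᵢyᵢ = 4·5 + 4·8 + 3·8 = 76; Σxᵢ² = 41; σ²/τ² = 1.
β̂_MAP = 76 / (41 + 1) = 76/42 ≈ 1.810.

β̂_MAP = 1.810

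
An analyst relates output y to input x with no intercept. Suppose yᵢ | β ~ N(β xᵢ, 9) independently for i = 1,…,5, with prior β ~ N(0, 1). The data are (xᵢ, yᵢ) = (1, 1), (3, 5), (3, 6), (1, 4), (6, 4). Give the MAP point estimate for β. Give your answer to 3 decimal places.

log p(β | y) = −Σ(yᵢ − βxᵢ)²/(2·9) − β²/(2·1) + const.
Setting the derivative to zero: Σxᵢ(yᵢ − βxᵢ)/9 − β/1 = 0, so β = Σxᵢyᵢ / (Σxᵢ² + σ²/τ²).
Σxᵢyᵢ = 1·1 + 3·5 + 3·6 + 1·4 + 6·4 = 62; Σxᵢ² = 56; σ²/τ² = 9.
β̂_MAP = 62 / (56 + 9) = 62/65 ≈ 0.954.

β̂_MAP = 0.954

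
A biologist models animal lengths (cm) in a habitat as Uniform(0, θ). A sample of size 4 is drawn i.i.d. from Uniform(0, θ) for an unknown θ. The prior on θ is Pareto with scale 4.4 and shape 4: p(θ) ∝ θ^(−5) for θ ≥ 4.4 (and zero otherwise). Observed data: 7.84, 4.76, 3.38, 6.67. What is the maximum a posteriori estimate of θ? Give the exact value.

The Uniform(0, θ) likelihood is θ^(−n) for θ ≥ max(xᵢ), zero otherwise. Here max(xᵢ) = 7.84.
Posterior ∝ θ^(−5) · θ^(−4) = θ^(−9) on θ ≥ max(4.4, 7.84) = 7.84.
This density is strictly decreasing in θ, so the posterior mode lies at the lower boundary of the support.

θ̂_MAP = 7.84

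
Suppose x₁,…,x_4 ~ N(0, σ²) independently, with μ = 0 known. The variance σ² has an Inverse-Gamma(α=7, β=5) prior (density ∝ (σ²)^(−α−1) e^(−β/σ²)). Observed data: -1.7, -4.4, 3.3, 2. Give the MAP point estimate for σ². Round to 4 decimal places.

Sum of squared deviations about the known mean: SS = (-1.7−0)² + (-4.4−0)² + (3.3−0)² + (2−0)² = 37.14.
The Normal likelihood contributes (σ²)^(−n/2) exp(−SS/(2σ²)), so the posterior is Inverse-Gamma(α + n/2, β + SS/2) = Inverse-Gamma(9, 23.57).
The mode of Inverse-Gamma(a, b) is b/(a+1) = 23.57/10 ≈ 2.3570.

σ̂²_MAP = 2.3570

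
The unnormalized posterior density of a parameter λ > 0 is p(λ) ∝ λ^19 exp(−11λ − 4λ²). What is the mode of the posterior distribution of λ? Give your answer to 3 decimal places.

ℓ'(λ) = 19/λ − 11 − 8λ. Setting this to zero and multiplying by λ: 8λ² + 11λ − 19 = 0.
λ = (−11 + √(11² + 4·8·19)) / (2·8) = (−11 + √729) / 16 = (−11 + 27)/16 = 1.
ℓ''(λ) = −19/λ² − 8 < 0, confirming a maximum.

λ̂_MAP = 1.000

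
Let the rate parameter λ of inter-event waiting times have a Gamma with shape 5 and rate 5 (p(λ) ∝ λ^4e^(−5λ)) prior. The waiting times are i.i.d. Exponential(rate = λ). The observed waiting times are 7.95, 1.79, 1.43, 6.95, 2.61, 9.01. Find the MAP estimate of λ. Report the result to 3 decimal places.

λ̂_MAP = 0.288

The Exponential(rate=λ) likelihood is ∝ λ^n e^(−λΣtᵢ). Here n = 6 and Σtᵢ = 7.95 + 1.79 + 1.43 + 6.95 + 2.61 + 9.01 = 29.74.
Posterior ∝ λ^4e^(−5λ) · λ^6e^(−29.74λ) = λ^10e^(−34.74λ), i.e. Gamma(11, 34.74).
Mode = (a−1)/b = 10/34.74 ≈ 0.288.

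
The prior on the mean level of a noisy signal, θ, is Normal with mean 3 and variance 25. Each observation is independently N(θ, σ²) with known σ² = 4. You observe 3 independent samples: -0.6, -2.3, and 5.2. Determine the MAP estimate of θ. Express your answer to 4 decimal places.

n = 3; x̄ = ((-0.6) + (-2.3) + 5.2)/3 = 2.3/3 = 23/30 ≈ 0.7667.
For a Normal prior and Normal likelihood with known variance, the posterior is Normal; its mode equals its mean, the precision-weighted average.
Prior precision 1/σ₀² = 1/25 = 0.04; data precision n/σ² = 3/4 = 0.75.
θ̂ = (0.04·3 + 0.75·(23/30)) / (0.04 + 0.75) = 0.695/0.79 = 139/158 ≈ 0.8797.

θ̂_MAP = 0.8797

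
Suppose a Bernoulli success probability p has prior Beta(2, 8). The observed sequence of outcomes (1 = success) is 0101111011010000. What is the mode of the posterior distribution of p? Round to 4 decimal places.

Prior: Beta(2, 8).
Data: 8 successes in 16 trials (from the sequence). The binomial likelihood contributes p^8(1−p)^8, so the posterior is Beta(2+8, 8+8) = Beta(10, 16).
For Beta(a, b) with a, b > 1 the mode is (a−1)/(a+b−2) = 9/24 ≈ 0.3750.

p̂_MAP = 0.3750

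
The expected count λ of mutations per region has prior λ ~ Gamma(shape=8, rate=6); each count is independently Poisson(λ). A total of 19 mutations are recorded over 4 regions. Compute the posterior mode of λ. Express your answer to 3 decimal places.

Σxᵢ = 19, n = 4.
Posterior ∝ λ^7e^(−6λ) · λ^19e^(−4λ) = λ^26e^(−10λ), i.e. Gamma(shape=27, rate=10).
The mode of a Gamma(a, b) with a ≥ 1 (shape–rate) is (a−1)/b = 26/10 ≈ 2.600.

λ̂_MAP = 2.600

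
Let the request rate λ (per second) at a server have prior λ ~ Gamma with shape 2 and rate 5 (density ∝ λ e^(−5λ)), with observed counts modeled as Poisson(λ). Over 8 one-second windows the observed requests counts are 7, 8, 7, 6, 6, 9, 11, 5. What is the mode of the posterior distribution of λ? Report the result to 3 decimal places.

λ̂_MAP = 4.615

Σxᵢ = 7+8+7+6+6+9+11+5 = 59, with n = 8.
Posterior ∝ λe^(−5λ) · λ^59e^(−8λ) = λ^60e^(−13λ), i.e. Gamma(shape=61, rate=13).
The mode of a Gamma(a, b) with a ≥ 1 (shape–rate) is (a−1)/b = 60/13 ≈ 4.615.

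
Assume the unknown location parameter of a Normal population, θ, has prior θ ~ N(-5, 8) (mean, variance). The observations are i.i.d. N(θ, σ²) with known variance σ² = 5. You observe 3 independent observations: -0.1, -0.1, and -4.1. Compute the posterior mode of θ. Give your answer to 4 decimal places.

n = 3; x̄ = ((-0.1) + (-0.1) + (-4.1))/3 = -4.3/3 = -43/30 ≈ -1.4333.
For a Normal prior and Normal likelihood with known variance, the posterior is Normal; its mode equals its mean, the precision-weighted average.
Prior precision 1/σ₀² = 1/8 = 0.125; data precision n/σ² = 3/5 = 0.6.
θ̂ = (0.125·(-5) + 0.6·(-43/30)) / (0.125 + 0.6) = (-1.485)/0.725 = -297/145 ≈ -2.0483.

θ̂_MAP = -2.0483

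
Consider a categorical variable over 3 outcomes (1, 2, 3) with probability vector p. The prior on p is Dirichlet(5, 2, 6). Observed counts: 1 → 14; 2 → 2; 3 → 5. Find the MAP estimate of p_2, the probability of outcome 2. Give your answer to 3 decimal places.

The posterior is Dirichlet(αᵢ + nᵢ) = Dirichlet(19, 4, 11).
For a Dirichlet(a₁,…,a_K) with all aᵢ > 1, the mode has j-th component (aⱼ − 1)/(Σaᵢ − K).
Here Σaᵢ = 34 and K = 3, so p_2 = (4 − 1)/(34 − 3) = 3/31 ≈ 0.097.

MAP estimate: 0.097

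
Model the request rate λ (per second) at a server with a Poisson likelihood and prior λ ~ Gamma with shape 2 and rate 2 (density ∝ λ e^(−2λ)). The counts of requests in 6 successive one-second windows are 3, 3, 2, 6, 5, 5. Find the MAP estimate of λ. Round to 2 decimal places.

Σxᵢ = 3+3+2+6+5+5 = 24, with n = 6.
Posterior ∝ λe^(−2λ) · λ^24e^(−6λ) = λ^25e^(−8λ), i.e. Gamma(shape=26, rate=8).
The mode of a Gamma(a, b) with a ≥ 1 (shape–rate) is (a−1)/b = 25/8 ≈ 3.13.

λ̂_MAP = 3.13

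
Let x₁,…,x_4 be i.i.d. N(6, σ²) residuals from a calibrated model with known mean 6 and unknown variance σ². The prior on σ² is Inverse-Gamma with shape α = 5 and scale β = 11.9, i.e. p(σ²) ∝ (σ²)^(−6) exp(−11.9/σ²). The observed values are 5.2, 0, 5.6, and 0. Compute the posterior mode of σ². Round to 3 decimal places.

Sum of squared deviations about the known mean: SS = (5.2−6)² + (0−6)² + (5.6−6)² + (0−6)² = 72.8.
The Normal likelihood contributes (σ²)^(−n/2) exp(−SS/(2σ²)), so the posterior is Inverse-Gamma(α + n/2, β + SS/2) = Inverse-Gamma(7, 48.3).
The mode of Inverse-Gamma(a, b) is b/(a+1) = 48.3/8 ≈ 6.038.

σ̂²_MAP = 6.038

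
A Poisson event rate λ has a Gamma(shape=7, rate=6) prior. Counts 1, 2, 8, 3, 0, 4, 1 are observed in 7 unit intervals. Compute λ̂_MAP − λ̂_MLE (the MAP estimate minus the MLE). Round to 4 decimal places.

Σxᵢ = 19. Posterior is Gamma(26, 13); MAP = (26−1)/13 = 25/13 ≈ 1.92308.
MLE = x̄ = 19/7 ≈ 2.71429.
Difference = 25/13 − 19/7 = -72/91 ≈ -0.7912.

MAP − MLE = -0.7912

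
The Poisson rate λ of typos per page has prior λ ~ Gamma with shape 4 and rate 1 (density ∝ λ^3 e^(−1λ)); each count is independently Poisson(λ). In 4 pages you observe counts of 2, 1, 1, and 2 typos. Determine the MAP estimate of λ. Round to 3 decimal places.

λ̂_MAP = 1.800

Σxᵢ = 2+1+1+2 = 6, with n = 4.
Posterior ∝ λ^3e^(−1λ) · λ^6e^(−4λ) = λ^9e^(−5λ), i.e. Gamma(shape=10, rate=5).
The mode of a Gamma(a, b) with a ≥ 1 (shape–rate) is (a−1)/b = 9/5 ≈ 1.800.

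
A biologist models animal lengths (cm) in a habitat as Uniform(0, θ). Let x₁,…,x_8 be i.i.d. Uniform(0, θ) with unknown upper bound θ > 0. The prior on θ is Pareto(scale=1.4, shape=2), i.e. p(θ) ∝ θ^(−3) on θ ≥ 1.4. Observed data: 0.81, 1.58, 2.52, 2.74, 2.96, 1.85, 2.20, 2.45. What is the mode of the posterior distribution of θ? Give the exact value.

θ̂_MAP = 2.96

The Uniform(0, θ) likelihood is θ^(−n) for θ ≥ max(xᵢ), zero otherwise. Here max(xᵢ) = 2.96.
Posterior ∝ θ^(−3) · θ^(−8) = θ^(−11) on θ ≥ max(1.4, 2.96) = 2.96.
This density is strictly decreasing in θ, so the posterior mode lies at the lower boundary of the support.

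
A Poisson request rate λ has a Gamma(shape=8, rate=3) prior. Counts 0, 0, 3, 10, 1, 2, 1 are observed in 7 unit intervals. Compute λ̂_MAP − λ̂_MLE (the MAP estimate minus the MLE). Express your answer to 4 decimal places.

Σxᵢ = 17. Posterior is Gamma(25, 10); MAP = (25−1)/10 = 24/10 ≈ 2.40000.
MLE = x̄ = 17/7 ≈ 2.42857.
Difference = 24/10 − 17/7 = -1/35 ≈ -0.0286.

MAP − MLE = -0.0286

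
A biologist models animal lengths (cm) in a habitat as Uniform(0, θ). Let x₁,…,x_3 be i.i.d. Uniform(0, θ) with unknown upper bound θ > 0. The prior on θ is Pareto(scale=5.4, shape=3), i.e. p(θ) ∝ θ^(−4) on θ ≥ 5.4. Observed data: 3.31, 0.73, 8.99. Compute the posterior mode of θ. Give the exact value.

The Uniform(0, θ) likelihood is θ^(−n) for θ ≥ max(xᵢ), zero otherwise. Here max(xᵢ) = 8.99.
Posterior ∝ θ^(−4) · θ^(−3) = θ^(−7) on θ ≥ max(5.4, 8.99) = 8.99.
This density is strictly decreasing in θ, so the posterior mode lies at the lower boundary of the support.

θ̂_MAP = 8.99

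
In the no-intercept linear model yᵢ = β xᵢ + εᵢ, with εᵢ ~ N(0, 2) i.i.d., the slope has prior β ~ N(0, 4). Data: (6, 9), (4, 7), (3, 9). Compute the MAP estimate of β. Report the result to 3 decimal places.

β̂_MAP = 1.772

log p(β | y) = −Σ(yᵢ − βxᵢ)²/(2·2) − β²/(2·4) + const.
Setting the derivative to zero: Σxᵢ(yᵢ − βxᵢ)/2 − β/4 = 0, so β = Σxᵢyᵢ / (Σxᵢ² + σ²/τ²).
Σxᵢyᵢ = 6·9 + 4·7 + 3·9 = 109; Σxᵢ² = 61; σ²/τ² = 0.5.
β̂_MAP = 109 / (61 + 0.5) = 109/61.5 ≈ 1.772.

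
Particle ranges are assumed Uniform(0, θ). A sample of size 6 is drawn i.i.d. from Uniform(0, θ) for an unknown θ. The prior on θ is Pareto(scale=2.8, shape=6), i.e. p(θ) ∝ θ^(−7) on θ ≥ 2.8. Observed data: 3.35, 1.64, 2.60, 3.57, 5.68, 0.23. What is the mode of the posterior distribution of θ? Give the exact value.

θ̂_MAP = 5.68

The Uniform(0, θ) likelihood is θ^(−n) for θ ≥ max(xᵢ), zero otherwise. Here max(xᵢ) = 5.68.
Posterior ∝ θ^(−7) · θ^(−6) = θ^(−13) on θ ≥ max(2.8, 5.68) = 5.68.
This density is strictly decreasing in θ, so the posterior mode lies at the lower boundary of the support.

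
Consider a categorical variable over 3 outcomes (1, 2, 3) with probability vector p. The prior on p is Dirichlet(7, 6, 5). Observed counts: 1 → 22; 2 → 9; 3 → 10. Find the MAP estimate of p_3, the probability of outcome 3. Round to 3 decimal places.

MAP estimate: 0.250

The posterior is Dirichlet(αᵢ + nᵢ) = Dirichlet(29, 15, 15).
For a Dirichlet(a₁,…,a_K) with all aᵢ > 1, the mode has j-th component (aⱼ − 1)/(Σaᵢ − K).
Here Σaᵢ = 59 and K = 3, so p_3 = (15 − 1)/(59 − 3) = 14/56 ≈ 0.250.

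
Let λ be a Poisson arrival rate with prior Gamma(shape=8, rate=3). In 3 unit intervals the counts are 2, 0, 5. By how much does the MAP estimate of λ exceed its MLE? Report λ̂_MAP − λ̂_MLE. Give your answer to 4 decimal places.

Σxᵢ = 7. Posterior is Gamma(15, 6); MAP = (15−1)/6 = 14/6 ≈ 2.33333.
MLE = x̄ = 7/3 ≈ 2.33333.
Difference = 14/6 − 7/3 = 0 ≈ 0.0000.

MAP − MLE = 0.0000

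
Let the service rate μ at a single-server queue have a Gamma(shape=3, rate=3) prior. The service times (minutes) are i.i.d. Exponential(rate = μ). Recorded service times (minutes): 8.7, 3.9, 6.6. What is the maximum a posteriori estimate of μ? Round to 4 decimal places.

The Exponential(rate=μ) likelihood is ∝ μ^n e^(−μΣtᵢ). Here n = 3 and Σtᵢ = 8.7 + 3.9 + 6.6 = 19.2.
Posterior ∝ μ^2e^(−3μ) · μ^3e^(−19.2μ) = μ^5e^(−22.2μ), i.e. Gamma(6, 22.2).
Mode = (a−1)/b = 5/22.2 ≈ 0.2252.

μ̂_MAP = 0.2252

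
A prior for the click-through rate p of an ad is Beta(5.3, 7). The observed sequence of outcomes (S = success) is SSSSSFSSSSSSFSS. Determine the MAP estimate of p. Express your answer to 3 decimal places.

Prior: Beta(5.3, 7).
Data: 13 successes in 15 trials (from the sequence). The binomial likelihood contributes p^13(1−p)^2, so the posterior is Beta(5.3+13, 7+2) = Beta(18.3, 9).
For Beta(a, b) with a, b > 1 the mode is (a−1)/(a+b−2) = 17.3/25.3 ≈ 0.684.

p̂_MAP = 0.684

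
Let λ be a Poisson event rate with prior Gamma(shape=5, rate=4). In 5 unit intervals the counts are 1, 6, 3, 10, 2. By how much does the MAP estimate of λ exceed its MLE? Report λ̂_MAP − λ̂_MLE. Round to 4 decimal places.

MAP − MLE = -1.5111

Σxᵢ = 22. Posterior is Gamma(27, 9); MAP = (27−1)/9 = 26/9 ≈ 2.88889.
MLE = x̄ = 22/5 ≈ 4.40000.
Difference = 26/9 − 22/5 = -68/45 ≈ -1.5111.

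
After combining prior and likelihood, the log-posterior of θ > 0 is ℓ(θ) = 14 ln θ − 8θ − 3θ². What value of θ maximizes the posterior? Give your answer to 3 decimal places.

θ̂_MAP = 1.000

ℓ'(θ) = 14/θ − 8 − 6θ. Setting this to zero and multiplying by θ: 6θ² + 8θ − 14 = 0.
θ = (−8 + √(8² + 4·6·14)) / (2·6) = (−8 + √400) / 12 = (−8 + 20)/12 = 1.
ℓ''(θ) = −14/θ² − 6 < 0, confirming a maximum.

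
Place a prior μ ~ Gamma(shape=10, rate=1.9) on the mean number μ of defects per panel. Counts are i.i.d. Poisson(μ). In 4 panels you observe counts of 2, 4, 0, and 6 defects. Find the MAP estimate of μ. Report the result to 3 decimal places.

Σxᵢ = 2+4+0+6 = 12, with n = 4.
Posterior ∝ μ^9e^(−1.9μ) · μ^12e^(−4μ) = μ^21e^(−5.9μ), i.e. Gamma(shape=22, rate=5.9).
The mode of a Gamma(a, b) with a ≥ 1 (shape–rate) is (a−1)/b = 21/5.9 ≈ 3.559.

μ̂_MAP = 3.559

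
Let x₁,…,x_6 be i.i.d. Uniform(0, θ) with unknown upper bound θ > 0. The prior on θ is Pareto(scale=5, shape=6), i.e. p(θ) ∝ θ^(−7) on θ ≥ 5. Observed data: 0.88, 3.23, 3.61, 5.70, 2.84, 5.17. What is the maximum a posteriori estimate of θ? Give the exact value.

The Uniform(0, θ) likelihood is θ^(−n) for θ ≥ max(xᵢ), zero otherwise. Here max(xᵢ) = 5.70.
Posterior ∝ θ^(−7) · θ^(−6) = θ^(−13) on θ ≥ max(5, 5.70) = 5.70.
This density is strictly decreasing in θ, so the posterior mode lies at the lower boundary of the support.

θ̂_MAP = 5.70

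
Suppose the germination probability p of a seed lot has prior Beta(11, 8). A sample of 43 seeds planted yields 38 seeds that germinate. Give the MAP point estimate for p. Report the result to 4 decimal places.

p̂_MAP = 0.8000

Prior: Beta(11, 8).
Data: 38 successes in 43 trials. The binomial likelihood contributes p^38(1−p)^5, so the posterior is Beta(11+38, 8+5) = Beta(49, 13).
For Beta(a, b) with a, b > 1 the mode is (a−1)/(a+b−2) = 48/60 ≈ 0.8000.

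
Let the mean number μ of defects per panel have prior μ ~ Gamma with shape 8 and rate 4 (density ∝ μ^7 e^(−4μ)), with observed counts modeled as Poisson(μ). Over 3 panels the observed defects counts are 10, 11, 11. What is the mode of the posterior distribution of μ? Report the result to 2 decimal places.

μ̂_MAP = 5.57

Σxᵢ = 10+11+11 = 32, with n = 3.
Posterior ∝ μ^7e^(−4μ) · μ^32e^(−3μ) = μ^39e^(−7μ), i.e. Gamma(shape=40, rate=7).
The mode of a Gamma(a, b) with a ≥ 1 (shape–rate) is (a−1)/b = 39/7 ≈ 5.57.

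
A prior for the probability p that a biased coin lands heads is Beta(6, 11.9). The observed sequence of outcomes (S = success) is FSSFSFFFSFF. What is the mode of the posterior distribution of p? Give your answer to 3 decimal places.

p̂_MAP = 0.335

Prior: Beta(6, 11.9).
Data: 4 successes in 11 trials (from the sequence). The binomial likelihood contributes p^4(1−p)^7, so the posterior is Beta(6+4, 11.9+7) = Beta(10, 18.9).
For Beta(a, b) with a, b > 1 the mode is (a−1)/(a+b−2) = 9/26.9 ≈ 0.335.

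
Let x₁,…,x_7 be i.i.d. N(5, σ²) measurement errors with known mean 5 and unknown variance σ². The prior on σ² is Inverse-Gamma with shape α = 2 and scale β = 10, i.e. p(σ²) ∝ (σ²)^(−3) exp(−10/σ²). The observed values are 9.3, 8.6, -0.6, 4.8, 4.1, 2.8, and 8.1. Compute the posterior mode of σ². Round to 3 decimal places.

Sum of squared deviations about the known mean: SS = (9.3−5)² + (8.6−5)² + (-0.6−5)² + (4.8−5)² + (4.1−5)² + (2.8−5)² + (8.1−5)² = 78.11.
The Normal likelihood contributes (σ²)^(−n/2) exp(−SS/(2σ²)), so the posterior is Inverse-Gamma(α + n/2, β + SS/2) = Inverse-Gamma(5.5, 49.055).
The mode of Inverse-Gamma(a, b) is b/(a+1) = 49.055/6.5 ≈ 7.547.

σ̂²_MAP = 7.547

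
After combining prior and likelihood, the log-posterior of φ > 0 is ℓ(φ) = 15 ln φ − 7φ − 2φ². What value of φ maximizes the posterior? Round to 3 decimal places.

φ̂_MAP = 1.250

ℓ'(φ) = 15/φ − 7 − 4φ. Setting this to zero and multiplying by φ: 4φ² + 7φ − 15 = 0.
φ = (−7 + √(7² + 4·4·15)) / (2·4) = (−7 + √289) / 8 = (−7 + 17)/8 = 5/4.
ℓ''(φ) = −15/φ² − 4 < 0, confirming a maximum.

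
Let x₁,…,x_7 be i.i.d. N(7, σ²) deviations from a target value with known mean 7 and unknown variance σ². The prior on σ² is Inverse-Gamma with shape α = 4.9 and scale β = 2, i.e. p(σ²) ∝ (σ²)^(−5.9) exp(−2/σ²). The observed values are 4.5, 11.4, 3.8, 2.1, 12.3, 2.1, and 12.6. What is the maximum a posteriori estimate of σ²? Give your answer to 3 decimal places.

Sum of squared deviations about the known mean: SS = (4.5−7)² + (11.4−7)² + (3.8−7)² + (2.1−7)² + (12.3−7)² + (2.1−7)² + (12.6−7)² = 143.32.
The Normal likelihood contributes (σ²)^(−n/2) exp(−SS/(2σ²)), so the posterior is Inverse-Gamma(α + n/2, β + SS/2) = Inverse-Gamma(8.4, 73.66).
The mode of Inverse-Gamma(a, b) is b/(a+1) = 73.66/9.4 ≈ 7.836.

σ̂²_MAP = 7.836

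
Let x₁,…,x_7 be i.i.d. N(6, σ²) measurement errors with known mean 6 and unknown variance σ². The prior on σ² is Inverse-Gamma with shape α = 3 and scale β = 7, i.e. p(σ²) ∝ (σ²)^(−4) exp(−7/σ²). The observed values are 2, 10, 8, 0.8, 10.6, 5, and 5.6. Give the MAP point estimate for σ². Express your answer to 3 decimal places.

Sum of squared deviations about the known mean: SS = (2−6)² + (10−6)² + (8−6)² + (0.8−6)² + (10.6−6)² + (5−6)² + (5.6−6)² = 85.36.
The Normal likelihood contributes (σ²)^(−n/2) exp(−SS/(2σ²)), so the posterior is Inverse-Gamma(α + n/2, β + SS/2) = Inverse-Gamma(6.5, 49.68).
The mode of Inverse-Gamma(a, b) is b/(a+1) = 49.68/7.5 ≈ 6.624.

σ̂²_MAP = 6.624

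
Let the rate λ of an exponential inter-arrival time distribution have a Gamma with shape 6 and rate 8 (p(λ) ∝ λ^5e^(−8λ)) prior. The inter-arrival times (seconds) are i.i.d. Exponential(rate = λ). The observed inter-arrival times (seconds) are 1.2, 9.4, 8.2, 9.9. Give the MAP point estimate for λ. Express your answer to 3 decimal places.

The Exponential(rate=λ) likelihood is ∝ λ^n e^(−λΣtᵢ). Here n = 4 and Σtᵢ = 1.2 + 9.4 + 8.2 + 9.9 = 28.7.
Posterior ∝ λ^5e^(−8λ) · λ^4e^(−28.7λ) = λ^9e^(−36.7λ), i.e. Gamma(10, 36.7).
Mode = (a−1)/b = 9/36.7 ≈ 0.245.

λ̂_MAP = 0.245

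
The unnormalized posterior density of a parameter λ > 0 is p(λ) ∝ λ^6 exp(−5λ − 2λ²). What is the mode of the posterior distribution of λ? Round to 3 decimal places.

ℓ'(λ) = 6/λ − 5 − 4λ. Setting this to zero and multiplying by λ: 4λ² + 5λ − 6 = 0.
λ = (−5 + √(5² + 4·4·6)) / (2·4) = (−5 + √121) / 8 = (−5 + 11)/8 = 3/4.
ℓ''(λ) = −6/λ² − 4 < 0, confirming a maximum.

λ̂_MAP = 0.750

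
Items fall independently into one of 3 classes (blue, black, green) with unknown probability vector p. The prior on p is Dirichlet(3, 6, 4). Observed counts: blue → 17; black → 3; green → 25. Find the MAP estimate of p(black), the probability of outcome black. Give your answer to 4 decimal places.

The posterior is Dirichlet(αᵢ + nᵢ) = Dirichlet(20, 9, 29).
For a Dirichlet(a₁,…,a_K) with all aᵢ > 1, the mode has j-th component (aⱼ − 1)/(Σaᵢ − K).
Here Σaᵢ = 58 and K = 3, so p(black) = (9 − 1)/(58 − 3) = 8/55 ≈ 0.1455.

MAP estimate of p(black) = 0.1455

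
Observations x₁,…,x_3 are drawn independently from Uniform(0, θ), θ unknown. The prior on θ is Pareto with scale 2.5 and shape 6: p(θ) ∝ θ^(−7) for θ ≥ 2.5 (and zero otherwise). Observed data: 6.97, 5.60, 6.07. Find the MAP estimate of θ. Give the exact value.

The Uniform(0, θ) likelihood is θ^(−n) for θ ≥ max(xᵢ), zero otherwise. Here max(xᵢ) = 6.97.
Posterior ∝ θ^(−7) · θ^(−3) = θ^(−10) on θ ≥ max(2.5, 6.97) = 6.97.
This density is strictly decreasing in θ, so the posterior mode lies at the lower boundary of the support.

θ̂_MAP = 6.97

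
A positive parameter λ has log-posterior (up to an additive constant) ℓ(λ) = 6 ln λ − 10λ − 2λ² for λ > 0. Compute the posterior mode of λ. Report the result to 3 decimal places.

ℓ'(λ) = 6/λ − 10 − 4λ. Setting this to zero and multiplying by λ: 4λ² + 10λ − 6 = 0.
λ = (−10 + √(10² + 4·4·6)) / (2·4) = (−10 + √196) / 8 = (−10 + 14)/8 = 1/2.
ℓ''(λ) = −6/λ² − 4 < 0, confirming a maximum.

λ̂_MAP = 0.500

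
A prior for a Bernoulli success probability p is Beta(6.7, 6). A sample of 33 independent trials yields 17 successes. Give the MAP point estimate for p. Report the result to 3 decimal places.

Prior: Beta(6.7, 6).
Data: 17 successes in 33 trials. The binomial likelihood contributes p^17(1−p)^16, so the posterior is Beta(6.7+17, 6+16) = Beta(23.7, 22).
For Beta(a, b) with a, b > 1 the mode is (a−1)/(a+b−2) = 22.7/43.7 ≈ 0.519.

p̂_MAP = 0.519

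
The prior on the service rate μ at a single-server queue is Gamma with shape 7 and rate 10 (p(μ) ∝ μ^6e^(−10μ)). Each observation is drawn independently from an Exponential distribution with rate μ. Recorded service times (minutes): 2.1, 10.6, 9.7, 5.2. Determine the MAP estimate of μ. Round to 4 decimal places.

The Exponential(rate=μ) likelihood is ∝ μ^n e^(−μΣtᵢ). Here n = 4 and Σtᵢ = 2.1 + 10.6 + 9.7 + 5.2 = 27.6.
Posterior ∝ μ^6e^(−10μ) · μ^4e^(−27.6μ) = μ^10e^(−37.6μ), i.e. Gamma(11, 37.6).
Mode = (a−1)/b = 10/37.6 ≈ 0.2660.

μ̂_MAP = 0.2660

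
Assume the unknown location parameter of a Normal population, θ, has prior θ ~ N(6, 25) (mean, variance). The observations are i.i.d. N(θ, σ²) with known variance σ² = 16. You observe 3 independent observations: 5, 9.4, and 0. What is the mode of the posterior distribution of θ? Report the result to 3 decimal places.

θ̂_MAP = 5.011

n = 3; x̄ = (5 + 9.4 + 0)/3 = 14.4/3 = 4.8.
For a Normal prior and Normal likelihood with known variance, the posterior is Normal; its mode equals its mean, the precision-weighted average.
Prior precision 1/σ₀² = 1/25 = 0.04; data precision n/σ² = 3/16 = 0.1875.
θ̂ = (0.04·6 + 0.1875·4.8) / (0.04 + 0.1875) = 1.14/0.2275 = 456/91 ≈ 5.011.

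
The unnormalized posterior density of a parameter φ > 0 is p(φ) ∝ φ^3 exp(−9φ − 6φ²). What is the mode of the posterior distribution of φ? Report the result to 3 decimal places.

φ̂_MAP = 0.250

ℓ'(φ) = 3/φ − 9 − 12φ. Setting this to zero and multiplying by φ: 12φ² + 9φ − 3 = 0.
φ = (−9 + √(9² + 4·12·3)) / (2·12) = (−9 + √225) / 24 = (−9 + 15)/24 = 1/4.
ℓ''(φ) = −3/φ² − 12 < 0, confirming a maximum.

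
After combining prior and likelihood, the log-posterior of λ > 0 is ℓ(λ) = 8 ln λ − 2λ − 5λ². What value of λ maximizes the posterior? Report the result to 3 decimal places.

λ̂_MAP = 0.800

ℓ'(λ) = 8/λ − 2 − 10λ. Setting this to zero and multiplying by λ: 10λ² + 2λ − 8 = 0.
λ = (−2 + √(2² + 4·10·8)) / (2·10) = (−2 + √324) / 20 = (−2 + 18)/20 = 4/5.
ℓ''(λ) = −8/λ² − 10 < 0, confirming a maximum.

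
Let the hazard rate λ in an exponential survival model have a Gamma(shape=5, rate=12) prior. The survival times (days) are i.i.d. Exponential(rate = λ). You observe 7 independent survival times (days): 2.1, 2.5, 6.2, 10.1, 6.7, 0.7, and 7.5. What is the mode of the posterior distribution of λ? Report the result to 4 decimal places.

λ̂_MAP = 0.2301

The Exponential(rate=λ) likelihood is ∝ λ^n e^(−λΣtᵢ). Here n = 7 and Σtᵢ = 2.1 + 2.5 + 6.2 + 10.1 + 6.7 + 0.7 + 7.5 = 35.8.
Posterior ∝ λ^4e^(−12λ) · λ^7e^(−35.8λ) = λ^11e^(−47.8λ), i.e. Gamma(12, 47.8).
Mode = (a−1)/b = 11/47.8 ≈ 0.2301.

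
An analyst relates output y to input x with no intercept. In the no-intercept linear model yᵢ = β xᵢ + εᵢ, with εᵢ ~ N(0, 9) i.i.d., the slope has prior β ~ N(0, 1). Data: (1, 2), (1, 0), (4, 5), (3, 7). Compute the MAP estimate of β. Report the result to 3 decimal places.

β̂_MAP = 1.194

log p(β | y) = −Σ(yᵢ − βxᵢ)²/(2·9) − β²/(2·1) + const.
Setting the derivative to zero: Σxᵢ(yᵢ − βxᵢ)/9 − β/1 = 0, so β = Σxᵢyᵢ / (Σxᵢ² + σ²/τ²).
Σxᵢyᵢ = 1·2 + 1·0 + 4·5 + 3·7 = 43; Σxᵢ² = 27; σ²/τ² = 9.
β̂_MAP = 43 / (27 + 9) = 43/36 ≈ 1.194.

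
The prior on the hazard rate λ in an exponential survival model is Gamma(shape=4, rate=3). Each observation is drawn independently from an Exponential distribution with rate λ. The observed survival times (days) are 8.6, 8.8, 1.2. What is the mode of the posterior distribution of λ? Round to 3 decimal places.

λ̂_MAP = 0.278

The Exponential(rate=λ) likelihood is ∝ λ^n e^(−λΣtᵢ). Here n = 3 and Σtᵢ = 8.6 + 8.8 + 1.2 = 18.6.
Posterior ∝ λ^3e^(−3λ) · λ^3e^(−18.6λ) = λ^6e^(−21.6λ), i.e. Gamma(7, 21.6).
Mode = (a−1)/b = 6/21.6 ≈ 0.278.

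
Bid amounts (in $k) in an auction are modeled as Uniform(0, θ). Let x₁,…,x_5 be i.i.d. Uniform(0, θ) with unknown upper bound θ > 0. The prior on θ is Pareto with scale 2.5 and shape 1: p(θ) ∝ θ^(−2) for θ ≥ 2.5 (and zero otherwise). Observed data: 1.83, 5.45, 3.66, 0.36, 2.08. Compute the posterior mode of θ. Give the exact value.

The Uniform(0, θ) likelihood is θ^(−n) for θ ≥ max(xᵢ), zero otherwise. Here max(xᵢ) = 5.45.
Posterior ∝ θ^(−2) · θ^(−5) = θ^(−7) on θ ≥ max(2.5, 5.45) = 5.45.
This density is strictly decreasing in θ, so the posterior mode lies at the lower boundary of the support.

θ̂_MAP = 5.45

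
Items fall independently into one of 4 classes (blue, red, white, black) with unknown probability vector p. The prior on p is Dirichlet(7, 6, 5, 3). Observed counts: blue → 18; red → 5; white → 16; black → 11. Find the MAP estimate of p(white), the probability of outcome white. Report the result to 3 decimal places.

The posterior is Dirichlet(αᵢ + nᵢ) = Dirichlet(25, 11, 21, 14).
For a Dirichlet(a₁,…,a_K) with all aᵢ > 1, the mode has j-th component (aⱼ − 1)/(Σaᵢ − K).
Here Σaᵢ = 71 and K = 4, so p(white) = (21 − 1)/(71 − 4) = 20/67 ≈ 0.299.

MAP estimate of p(white) = 0.299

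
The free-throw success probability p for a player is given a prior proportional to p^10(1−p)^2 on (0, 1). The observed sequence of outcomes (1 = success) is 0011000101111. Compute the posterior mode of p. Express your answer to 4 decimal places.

p̂_MAP = 0.6800

The prior density ∝ p^10(1−p)^2 is the kernel of Beta(11, 3).
Data: 7 successes in 13 trials (from the sequence). The binomial likelihood contributes p^7(1−p)^6, so the posterior is Beta(11+7, 3+6) = Beta(18, 9).
For Beta(a, b) with a, b > 1 the mode is (a−1)/(a+b−2) = 17/25 ≈ 0.6800.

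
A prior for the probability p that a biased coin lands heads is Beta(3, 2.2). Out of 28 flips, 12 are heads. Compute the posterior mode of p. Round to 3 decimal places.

Prior: Beta(3, 2.2).
Data: 12 successes in 28 trials. The binomial likelihood contributes p^12(1−p)^16, so the posterior is Beta(3+12, 2.2+16) = Beta(15, 18.2).
For Beta(a, b) with a, b > 1 the mode is (a−1)/(a+b−2) = 14/31.2 ≈ 0.449.

p̂_MAP = 0.449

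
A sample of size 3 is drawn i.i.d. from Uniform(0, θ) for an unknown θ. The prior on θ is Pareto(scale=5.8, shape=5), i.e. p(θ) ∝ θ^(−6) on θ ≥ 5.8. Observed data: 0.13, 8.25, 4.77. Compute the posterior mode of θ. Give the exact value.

θ̂_MAP = 8.25

The Uniform(0, θ) likelihood is θ^(−n) for θ ≥ max(xᵢ), zero otherwise. Here max(xᵢ) = 8.25.
Posterior ∝ θ^(−6) · θ^(−3) = θ^(−9) on θ ≥ max(5.8, 8.25) = 8.25.
This density is strictly decreasing in θ, so the posterior mode lies at the lower boundary of the support.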